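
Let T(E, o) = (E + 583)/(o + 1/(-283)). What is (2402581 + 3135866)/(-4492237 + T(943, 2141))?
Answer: -1677878057097/1360927475458 ≈ -1.2329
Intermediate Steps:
T(E, o) = (583 + E)/(-1/283 + o) (T(E, o) = (583 + E)/(o - 1/283) = (583 + E)/(-1/283 + o))
(2402581 + 3135866)/(-4492237 + T(943, 2141)) = (2402581 + 3135866)/(-4492237 + 283*(583 + 943)/(-1 + 283*2141)) = 5538447/(-4492237 + 283*1526/(-1 + 605903)) = 5538447/(-4492237 + 283*1526/605902) = 5538447/(-4492237 + 283*(1/605902)*1526) = 5538447/(-4492237 + 215929/302951) = 5538447/(-1360927475458/302951) = 5538447*(-302951/1360927475458) = -1677878057097/1360927475458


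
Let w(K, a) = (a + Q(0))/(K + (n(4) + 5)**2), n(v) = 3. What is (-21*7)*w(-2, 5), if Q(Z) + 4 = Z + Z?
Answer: -147/62 ≈ -2.3710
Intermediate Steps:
Q(Z) = -4 + 2*Z (Q(Z) = -4 + (Z + Z) = -4 + 2*Z)
w(K, a) = (-4 + a)/(64 + K) (w(K, a) = (a + (-4 + 2*0))/(K + (3 + 5)**2) = (a + (-4 + 0))/(K + 8**2) = (a - 4)/(K + 64) = (-4 + a)/(64 + K))
(-21*7)*w(-2, 5) = (-21*7)*((-4 + 5)/(64 - 2)) = -147/62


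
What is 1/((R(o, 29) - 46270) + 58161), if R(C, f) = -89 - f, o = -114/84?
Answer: 1/11773 ≈ 8.4940e-5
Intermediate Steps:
o = -19/14 (o = -114*1/84 = -19/14 ≈ -1.3571)
1/((R(o, 29) - 46270) + 58161) = 1/(((-89 - 1*29) - 46270) + 58161) = 1/(((-89 - 29) - 46270) + 58161) = 1/((-118 - 46270) + 58161) = 1/(-46388 + 58161) = 1/11773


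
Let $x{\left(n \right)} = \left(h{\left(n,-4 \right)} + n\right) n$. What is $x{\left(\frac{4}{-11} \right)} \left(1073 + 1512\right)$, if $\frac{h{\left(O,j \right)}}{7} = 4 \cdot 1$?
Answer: $- \frac{285760}{11} \approx -25978.0$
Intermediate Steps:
$h{\left(O,j \right)} = 28$ ($h{\left(O,j \right)} = 7 \cdot 4 \cdot 1 = 7 \cdot 4 = 28$)
$x{\left(n \right)} = n \left(28 + n\right)$ ($x{\left(n \right)} = \left(28 + n\right) n = n \left(28 + n\right)$)
$x{\left(\frac{4}{-11} \right)} \left(1073 + 1512\right) = \frac{4}{-11} \left(28 + \frac{4}{-11}\right) \left(1073 + 1512\right) = 4 \left(- \frac{1}{11}\right) \left(28 + 4 \left(- \frac{1}{11}\right)\right) 2585 = - \frac{4 \left(28 - \frac{4}{11}\right)}{11} \cdot 2585 = \left(- \frac{4}{11}\right) \frac{304}{11} \cdot 2585 = \left(- \frac{1216}{121}\right) 2585 = - \frac{285760}{11}$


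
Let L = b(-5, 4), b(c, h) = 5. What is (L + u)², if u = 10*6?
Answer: 4225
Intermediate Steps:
u = 60
L = 5
(L + u)² = (5 + 60)² = 65² = 4225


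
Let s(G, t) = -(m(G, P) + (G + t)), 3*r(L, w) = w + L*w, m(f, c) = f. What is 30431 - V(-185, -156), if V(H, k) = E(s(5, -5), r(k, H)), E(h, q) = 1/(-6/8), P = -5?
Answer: 91297/3 ≈ 30432.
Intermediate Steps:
r(L, w) = w/3 + L*w/3 (r(L, w) = (w + L*w)/3 = w/3 + L*w/3)
s(G, t) = -t - 2*G (s(G, t) = -(G + (G + t)) = -(t + 2*G) = -t - 2*G)
E(h, q) = -4/3 (E(h, q) = 1/(-6*⅛) = 1/(-¾) = -4/3)
V(H, k) = -4/3
30431 - V(-185, -156) = 30431 - 1*(-4/3) = 30431 + 4/3 = 91297/3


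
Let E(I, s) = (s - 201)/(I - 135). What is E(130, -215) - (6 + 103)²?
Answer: -58989/5 ≈ -11798.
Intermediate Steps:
E(I, s) = (-201 + s)/(-135 + I)
E(130, -215) - (6 + 103)² = (-201 - 215)/(-135 + 130) - (6 + 103)² = -416/(-5) - 1*109² = -⅕*(-416) - 1*11881 = 416/5 - 11881 = -58989/5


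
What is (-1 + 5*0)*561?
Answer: -561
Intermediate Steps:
(-1 + 5*0)*561 = (-1 + 0)*561 = -1*561 = -561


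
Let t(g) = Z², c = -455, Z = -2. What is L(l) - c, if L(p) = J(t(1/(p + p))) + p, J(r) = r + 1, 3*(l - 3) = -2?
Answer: 1387/3 ≈ 462.33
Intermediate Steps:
l = 7/3 (l = 3 + (⅓)*(-2) = 3 - ⅔ = 7/3 ≈ 2.3333)
t(g) = 4 (t(g) = (-2)² = 4)
J(r) = 1 + r
L(p) = 5 + p (L(p) = (1 + 4) + p = 5 + p)
L(l) - c = (5 + 7/3) - 1*(-455) = 22/3 + 455 = 1387/3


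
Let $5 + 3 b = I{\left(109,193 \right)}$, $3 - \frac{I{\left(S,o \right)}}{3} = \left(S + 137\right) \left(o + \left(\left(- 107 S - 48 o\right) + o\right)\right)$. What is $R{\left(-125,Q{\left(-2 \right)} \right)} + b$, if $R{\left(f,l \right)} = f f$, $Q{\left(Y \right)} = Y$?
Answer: $\frac{15206137}{3} \approx 5.0687 \cdot 10^{6}$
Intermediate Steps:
$R{\left(f,l \right)} = f^{2}$
$I{\left(S,o \right)} = 9 - 3 \left(137 + S\right) \left(- 107 S - 46 o\right)$ ($I{\left(S,o \right)} = 9 - 3 \left(S + 137\right) \left(o + \left(\left(- 107 S - 48 o\right) + o\right)\right) = 9 - 3 \left(137 + S\right) \left(o - \left(47 o + 107 S\right)\right) = 9 - 3 \left(137 + S\right) \left(- 107 S - 46 o\right)$)
$b = \frac{15159262}{3}$ ($b = - \frac{5}{3} + \frac{9 + 321 \cdot 109^{2} + 18906 \cdot 193 + 43977 \cdot 109 + 138 \cdot 109 \cdot 193}{3} = - \frac{5}{3} + \frac{9 + 321 \cdot 11881 + 3648858 + 4793493 + 2903106}{3} = - \frac{5}{3} + \frac{9 + 3813801 + 3648858 + 4793493 + 2903106}{3} = - \frac{5}{3} + \frac{1}{3} \cdot 15159267 = - \frac{5}{3} + 5053089 = \frac{15159262}{3} \approx 5.0531 \cdot 10^{6}$)
$R{\left(-125,Q{\left(-2 \right)} \right)} + b = \left(-125\right)^{2} + \frac{15159262}{3} = 15625 + \frac{15159262}{3} = \frac{15206137}{3}$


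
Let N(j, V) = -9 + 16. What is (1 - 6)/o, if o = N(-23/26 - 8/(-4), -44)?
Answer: -5/7 ≈ -0.71429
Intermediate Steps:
N(j, V) = 7
o = 7
(1 - 6)/o = (1 - 6)/7 = (1/7)*(-5) = -5/7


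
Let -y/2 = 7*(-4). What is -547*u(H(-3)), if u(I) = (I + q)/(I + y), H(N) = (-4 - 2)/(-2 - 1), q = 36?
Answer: -10393/29 ≈ -358.38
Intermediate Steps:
y = 56 (y = -14*(-4) = -2*(-28) = 56)
H(N) = 2 (H(N) = -6/(-3) = -6*(-1/3) = 2)
u(I) = (36 + I)/(56 + I) (u(I) = (I + 36)/(I + 56) = (36 + I)/(56 + I))
-547*u(H(-3)) = -547*(36 + 2)/(56 + 2) = -547*38/58 = -547*19/29 = -10393/29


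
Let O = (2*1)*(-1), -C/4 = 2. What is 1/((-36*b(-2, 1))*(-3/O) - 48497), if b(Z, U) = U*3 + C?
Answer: -1/48227 ≈ -2.0735e-5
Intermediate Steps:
C = -8 (C = -4*2 = -8)
b(Z, U) = -8 + 3*U (b(Z, U) = U*3 - 8 = 3*U - 8 = -8 + 3*U)
O = -2 (O = 2*(-1) = -2)
1/((-36*b(-2, 1))*(-3/O) - 48497) = 1/((-36*(-8 + 3*1))*(-3/(-2)) - 48497) = 1/((-36*(-8 + 3))*(-3*(-½)) - 48497) = 1/(-36*(-5)*(3/2) - 48497) = 1/(180*(3/2) - 48497) = 1/(270 - 48497) = 1/(-48227) = -1/48227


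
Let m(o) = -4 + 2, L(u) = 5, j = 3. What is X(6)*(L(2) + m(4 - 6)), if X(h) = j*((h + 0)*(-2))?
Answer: -108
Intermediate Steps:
m(o) = -2
X(h) = -6*h (X(h) = 3*((h + 0)*(-2)) = 3*(h*(-2)) = 3*(-2*h) = -6*h)
X(6)*(L(2) + m(4 - 6)) = (-6*6)*(5 - 2) = -36*3 = -108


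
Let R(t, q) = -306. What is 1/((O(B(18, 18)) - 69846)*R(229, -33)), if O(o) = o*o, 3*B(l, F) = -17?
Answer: 1/21363050 ≈ 4.6810e-8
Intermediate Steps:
B(l, F) = -17/3 (B(l, F) = (⅓)*(-17) = -17/3)
O(o) = o²
1/((O(B(18, 18)) - 69846)*R(229, -33)) = 1/((-17/3)² - 69846*(-306)) = -1/306/(289/9 - 69846) = -1/306/(-628325/9) = -9/628325*(-1/306) = 1/21363050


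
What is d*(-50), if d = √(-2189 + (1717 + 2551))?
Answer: -150*√231 ≈ -2279.8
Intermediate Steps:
d = 3*√231 (d = √(-2189 + 4268) = √2079 = 3*√231 ≈ 45.596)
d*(-50) = (3*√231)*(-50) = -150*√231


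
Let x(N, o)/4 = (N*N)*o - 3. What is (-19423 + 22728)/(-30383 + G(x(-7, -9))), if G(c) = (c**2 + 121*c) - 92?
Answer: 661/581761 ≈ 0.0011362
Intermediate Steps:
x(N, o) = -12 + 4*o*N**2 (x(N, o) = 4*((N*N)*o - 3) = 4*(N**2*o - 3) = 4*(o*N**2 - 3) = 4*(-3 + o*N**2) = -12 + 4*o*N**2)
G(c) = -92 + c**2 + 121*c
(-19423 + 22728)/(-30383 + G(x(-7, -9))) = (-19423 + 22728)/(-30383 + (-92 + (-12 + 4*(-9)*(-7)**2)**2 + 121*(-12 + 4*(-9)*(-7)**2))) = 3305/(-30383 + (-92 + (-12 + 4*(-9)*49)**2 + 121*(-12 + 4*(-9)*49))) = 3305/(-30383 + (-92 + (-12 - 1764)**2 + 121*(-12 - 1764))) = 3305/(-30383 + (-92 + (-1776)**2 + 121*(-1776))) = 3305/(-30383 + (-92 + 3154176 - 214896)) = 3305/(-30383 + 2939188) = 3305/2908805 = 3305*(1/2908805) = 661/581761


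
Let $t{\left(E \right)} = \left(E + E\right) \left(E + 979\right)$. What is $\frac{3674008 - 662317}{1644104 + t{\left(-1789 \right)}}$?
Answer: $\frac{3011691}{4542284} \approx 0.66303$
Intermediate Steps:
$t{\left(E \right)} = 2 E \left(979 + E\right)$
$\frac{3674008 - 662317}{1644104 + t{\left(-1789 \right)}} = \frac{3674008 - 662317}{1644104 + 2 \left(-1789\right) \left(979 - 1789\right)} = \frac{3011691}{1644104 + 2 \left(-1789\right) \left(-810\right)} = \frac{3011691}{1644104 + 2898180} = \frac{3011691}{4542284}$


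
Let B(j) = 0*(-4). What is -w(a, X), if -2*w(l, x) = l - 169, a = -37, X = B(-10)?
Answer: -103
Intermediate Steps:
B(j) = 0
X = 0
w(l, x) = 169/2 - l/2 (w(l, x) = -(l - 169)/2 = -(-169 + l)/2 = 169/2 - l/2)
-w(a, X) = -(169/2 - ½*(-37)) = -(169/2 + 37/2) = -1*103 = -103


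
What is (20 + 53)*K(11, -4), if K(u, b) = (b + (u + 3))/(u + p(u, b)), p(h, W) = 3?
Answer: 365/7 ≈ 52.143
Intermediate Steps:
K(u, b) = (3 + b + u)/(3 + u) (K(u, b) = (b + (u + 3))/(u + 3) = (b + (3 + u))/(3 + u) = (3 + b + u)/(3 + u))
(20 + 53)*K(11, -4) = (20 + 53)*((3 - 4 + 11)/(3 + 11)) = 73*(10/14) = 73*((1/14)*10) = 73*(5/7) = 365/7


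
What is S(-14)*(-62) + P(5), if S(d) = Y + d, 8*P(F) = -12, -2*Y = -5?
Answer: 1423/2 ≈ 711.50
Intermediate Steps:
Y = 5/2 (Y = -½*(-5) = 5/2 ≈ 2.5000)
P(F) = -3/2 (P(F) = (⅛)*(-12) = -3/2)
S(d) = 5/2 + d
S(-14)*(-62) + P(5) = (5/2 - 14)*(-62) - 3/2 = -23/2*(-62) - 3/2 = 713 - 3/2 = 1423/2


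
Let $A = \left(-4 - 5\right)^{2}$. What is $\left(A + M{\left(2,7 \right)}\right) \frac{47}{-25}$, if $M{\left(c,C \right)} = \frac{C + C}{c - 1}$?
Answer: $- \frac{893}{5} \approx -178.6$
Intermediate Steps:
$M{\left(c,C \right)} = \frac{2 C}{-1 + c}$
$A = 81$ ($A = \left(-9\right)^{2} = 81$)
$\left(A + M{\left(2,7 \right)}\right) \frac{47}{-25} = \left(81 + 2 \cdot 7 \frac{1}{-1 + 2}\right) \frac{47}{-25} = \left(81 + 2 \cdot 7 \cdot 1^{-1}\right) 47 \left(- \frac{1}{25}\right) = \left(81 + 2 \cdot 7 \cdot 1\right) \left(- \frac{47}{25}\right) = \left(81 + 14\right) \left(- \frac{47}{25}\right) = 95 \left(- \frac{47}{25}\right) = - \frac{893}{5}$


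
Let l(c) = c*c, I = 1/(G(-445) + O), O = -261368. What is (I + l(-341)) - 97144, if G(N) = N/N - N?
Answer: 4993264313/260922 ≈ 19137.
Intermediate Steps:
G(N) = 1 - N
I = -1/260922 (I = 1/((1 - 1*(-445)) - 261368) = 1/((1 + 445) - 261368) = 1/(446 - 261368) = 1/(-260922) = -1/260922 ≈ -3.8326e-6)
l(c) = c²
(I + l(-341)) - 97144 = (-1/260922 + (-341)²) - 97144 = (-1/260922 + 116281) - 97144 = 30340271081/260922 - 97144 = 4993264313/260922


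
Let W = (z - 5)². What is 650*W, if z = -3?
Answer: 41600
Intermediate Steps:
W = 64 (W = (-3 - 5)² = (-8)² = 64)
650*W = 650*64 = 41600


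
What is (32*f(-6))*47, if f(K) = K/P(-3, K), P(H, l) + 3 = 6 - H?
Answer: -1504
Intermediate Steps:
P(H, l) = 3 - H (P(H, l) = -3 + (6 - H) = 3 - H)
f(K) = K/6 (f(K) = K/(3 - 1*(-3)) = K/(3 + 3) = K/6)
(32*f(-6))*47 = (32*((1/6)*(-6)))*47 = (32*(-1))*47 = -32*47 = -1504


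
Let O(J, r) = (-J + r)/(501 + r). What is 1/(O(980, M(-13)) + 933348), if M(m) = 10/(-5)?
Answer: 499/465739670 ≈ 1.0714e-6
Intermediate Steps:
M(m) = -2 (M(m) = 10*(-1/5) = -2)
O(J, r) = (r - J)/(501 + r)
1/(O(980, M(-13)) + 933348) = 1/((-2 - 1*980)/(501 - 2) + 933348) = 1/((-2 - 980)/499 + 933348) = 1/((1/499)*(-982) + 933348) = 1/(-982/499 + 933348) = 1/(465739670/499) = 499/465739670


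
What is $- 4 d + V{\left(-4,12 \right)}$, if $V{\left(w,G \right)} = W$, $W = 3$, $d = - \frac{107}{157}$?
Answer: $\frac{899}{157} \approx 5.7261$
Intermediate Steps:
$d = - \frac{107}{157}$ ($d = \left(-107\right) \frac{1}{157} = - \frac{107}{157} \approx -0.68153$)
$V{\left(w,G \right)} = 3$
$- 4 d + V{\left(-4,12 \right)} = \left(-4\right) \left(- \frac{107}{157}\right) + 3 = \frac{428}{157} + 3 = \frac{899}{157}$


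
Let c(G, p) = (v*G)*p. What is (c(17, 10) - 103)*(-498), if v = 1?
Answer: -33366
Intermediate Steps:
c(G, p) = G*p (c(G, p) = (1*G)*p = G*p)
(c(17, 10) - 103)*(-498) = (17*10 - 103)*(-498) = (170 - 103)*(-498) = 67*(-498) = -33366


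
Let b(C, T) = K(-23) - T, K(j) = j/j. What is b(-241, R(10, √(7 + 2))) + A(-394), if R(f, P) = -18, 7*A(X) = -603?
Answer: -470/7 ≈ -67.143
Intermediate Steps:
K(j) = 1
A(X) = -603/7 (A(X) = (⅐)*(-603) = -603/7)
b(C, T) = 1 - T
b(-241, R(10, √(7 + 2))) + A(-394) = (1 - 1*(-18)) - 603/7 = (1 + 18) - 603/7 = 19 - 603/7 = -470/7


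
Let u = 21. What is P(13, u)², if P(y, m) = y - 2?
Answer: 121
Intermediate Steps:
P(y, m) = -2 + y
P(13, u)² = (-2 + 13)² = 11² = 121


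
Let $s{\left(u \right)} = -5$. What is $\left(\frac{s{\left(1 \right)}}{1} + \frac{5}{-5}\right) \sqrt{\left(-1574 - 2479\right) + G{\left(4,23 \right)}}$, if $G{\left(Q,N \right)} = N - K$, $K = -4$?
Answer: $- 6 i \sqrt{4026} \approx - 380.7 i$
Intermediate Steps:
$G{\left(Q,N \right)} = 4 + N$ ($G{\left(Q,N \right)} = N - -4 = N + 4 = 4 + N$)
$\left(\frac{s{\left(1 \right)}}{1} + \frac{5}{-5}\right) \sqrt{\left(-1574 - 2479\right) + G{\left(4,23 \right)}} = \left(- \frac{5}{1} + \frac{5}{-5}\right) \sqrt{\left(-1574 - 2479\right) + \left(4 + 23\right)} = \left(\left(-5\right) 1 + 5 \left(- \frac{1}{5}\right)\right) \sqrt{\left(-1574 - 2479\right) + 27} = \left(-5 - 1\right) \sqrt{-4053 + 27} = - 6 \sqrt{-4026} = - 6 i \sqrt{4026}$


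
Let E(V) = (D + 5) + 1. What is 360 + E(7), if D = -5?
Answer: 361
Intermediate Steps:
E(V) = 1 (E(V) = (-5 + 5) + 1 = 0 + 1 = 1)
360 + E(7) = 360 + 1 = 361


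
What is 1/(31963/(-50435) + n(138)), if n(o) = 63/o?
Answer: -2320010/411163 ≈ -5.6426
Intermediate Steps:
1/(31963/(-50435) + n(138)) = 1/(31963/(-50435) + 63/138) = 1/(31963*(-1/50435) + 63*(1/138)) = 1/(-31963/50435 + 21/46) = 1/(-411163/2320010) = -2320010/411163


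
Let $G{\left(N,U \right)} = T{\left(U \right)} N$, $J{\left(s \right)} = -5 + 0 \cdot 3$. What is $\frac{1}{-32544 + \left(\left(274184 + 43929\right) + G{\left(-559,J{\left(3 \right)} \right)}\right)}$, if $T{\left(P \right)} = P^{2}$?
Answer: $\frac{1}{271594} \approx 3.682 \cdot 10^{-6}$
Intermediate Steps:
$J{\left(s \right)} = -5$ ($J{\left(s \right)} = -5 + 0 = -5$)
$G{\left(N,U \right)} = N U^{2}$ ($G{\left(N,U \right)} = U^{2} N = N U^{2}$)
$\frac{1}{-32544 + \left(\left(274184 + 43929\right) + G{\left(-559,J{\left(3 \right)} \right)}\right)} = \frac{1}{-32544 + \left(\left(274184 + 43929\right) - 559 \left(-5\right)^{2}\right)} = \frac{1}{-32544 + \left(318113 - 13975\right)} = \frac{1}{-32544 + 304138} = \frac{1}{271594}$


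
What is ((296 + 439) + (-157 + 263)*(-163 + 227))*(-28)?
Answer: -210532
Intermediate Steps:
((296 + 439) + (-157 + 263)*(-163 + 227))*(-28) = (735 + 106*64)*(-28) = (735 + 6784)*(-28) = 7519*(-28) = -210532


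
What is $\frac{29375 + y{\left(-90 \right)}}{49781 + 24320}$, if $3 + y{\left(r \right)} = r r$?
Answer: $\frac{37472}{74101} \approx 0.50569$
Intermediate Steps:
$y{\left(r \right)} = -3 + r^{2}$ ($y{\left(r \right)} = -3 + r r = -3 + r^{2}$)
$\frac{29375 + y{\left(-90 \right)}}{49781 + 24320} = \frac{29375 - \left(3 - \left(-90\right)^{2}\right)}{49781 + 24320} = \frac{29375 + \left(-3 + 8100\right)}{74101} = \left(29375 + 8097\right) \frac{1}{74101} = 37472 \cdot \frac{1}{74101} = \frac{37472}{74101}$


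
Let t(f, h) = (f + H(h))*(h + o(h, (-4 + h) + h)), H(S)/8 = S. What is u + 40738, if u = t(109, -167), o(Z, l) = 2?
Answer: 243193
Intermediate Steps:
H(S) = 8*S
t(f, h) = (2 + h)*(f + 8*h) (t(f, h) = (f + 8*h)*(h + 2) = (f + 8*h)*(2 + h) = (2 + h)*(f + 8*h))
u = 202455 (u = 2*109 + 8*(-167)² + 16*(-167) + 109*(-167) = 218 + 8*27889 - 2672 - 18203 = 218 + 223112 - 2672 - 18203 = 202455)
u + 40738 = 202455 + 40738 = 243193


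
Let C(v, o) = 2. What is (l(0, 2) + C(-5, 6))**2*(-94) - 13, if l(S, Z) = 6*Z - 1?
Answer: -15899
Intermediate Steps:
l(S, Z) = -1 + 6*Z
(l(0, 2) + C(-5, 6))**2*(-94) - 13 = ((-1 + 6*2) + 2)**2*(-94) - 13 = ((-1 + 12) + 2)**2*(-94) - 13 = (11 + 2)**2*(-94) - 13 = 13**2*(-94) - 13 = 169*(-94) - 13 = -15886 - 13 = -15899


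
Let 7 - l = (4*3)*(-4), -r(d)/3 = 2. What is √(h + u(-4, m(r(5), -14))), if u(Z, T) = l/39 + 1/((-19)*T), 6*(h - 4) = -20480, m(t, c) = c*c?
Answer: I*√40751143095/3458 ≈ 58.377*I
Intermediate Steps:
r(d) = -6 (r(d) = -3*2 = -6)
l = 55 (l = 7 - 4*3*(-4) = 7 - 12*(-4) = 7 - 1*(-48) = 7 + 48 = 55)
m(t, c) = c²
h = -10228/3 (h = 4 + (⅙)*(-20480) = 4 - 10240/3 = -10228/3 ≈ -3409.3)
u(Z, T) = 55/39 - 1/(19*T) (u(Z, T) = 55/39 + 1/((-19)*T) = 55*(1/39) - 1/(19*T) = 55/39 - 1/(19*T))
√(h + u(-4, m(r(5), -14))) = √(-10228/3 + (-39 + 1045*(-14)²)/(741*((-14)²))) = √(-10228/3 + (1/741)*(-39 + 1045*196)/196) = √(-10228/3 + (1/741)*(1/196)*(-39 + 204820)) = √(-10228/3 + (1/741)*(1/196)*204781) = √(-10228/3 + 204781/145236) = √(-164984385/48412) = I*√40751143095/3458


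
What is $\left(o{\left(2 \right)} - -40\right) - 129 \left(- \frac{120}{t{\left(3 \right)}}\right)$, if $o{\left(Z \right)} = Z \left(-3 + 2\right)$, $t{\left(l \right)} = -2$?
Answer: $-7702$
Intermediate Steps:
$o{\left(Z \right)} = - Z$ ($o{\left(Z \right)} = Z \left(-1\right) = - Z$)
$\left(o{\left(2 \right)} - -40\right) - 129 \left(- \frac{120}{t{\left(3 \right)}}\right) = \left(\left(-1\right) 2 - -40\right) - 129 \left(- \frac{120}{-2}\right) = \left(-2 + 40\right) - 129 \left(\left(-120\right) \left(- \frac{1}{2}\right)\right) = 38 - 7740 = -7702$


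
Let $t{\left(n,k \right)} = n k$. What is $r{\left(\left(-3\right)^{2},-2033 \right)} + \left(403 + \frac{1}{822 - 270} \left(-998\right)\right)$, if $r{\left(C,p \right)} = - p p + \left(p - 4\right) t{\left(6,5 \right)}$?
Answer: $- \frac{1157488195}{276} \approx -4.1938 \cdot 10^{6}$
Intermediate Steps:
$t{\left(n,k \right)} = k n$
$r{\left(C,p \right)} = -120 - p^{2} + 30 p$ ($r{\left(C,p \right)} = - p p + \left(p - 4\right) 5 \cdot 6 = - p^{2} + \left(-4 + p\right) 30 = - p^{2} + \left(-120 + 30 p\right) = -120 - p^{2} + 30 p$)
$r{\left(\left(-3\right)^{2},-2033 \right)} + \left(403 + \frac{1}{822 - 270} \left(-998\right)\right) = \left(-120 - \left(-2033\right)^{2} + 30 \left(-2033\right)\right) + \left(403 + \frac{1}{822 - 270} \left(-998\right)\right) = \left(-120 - 4133089 - 60990\right) + \left(403 + \frac{1}{552} \left(-998\right)\right) = -4194199 + \left(403 - \frac{499}{276}\right) = -4194199 + \frac{110729}{276} = - \frac{1157488195}{276}$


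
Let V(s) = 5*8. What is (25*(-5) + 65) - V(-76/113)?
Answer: -100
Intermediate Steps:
V(s) = 40
(25*(-5) + 65) - V(-76/113) = (25*(-5) + 65) - 1*40 = (-125 + 65) - 40 = -60 - 40 = -100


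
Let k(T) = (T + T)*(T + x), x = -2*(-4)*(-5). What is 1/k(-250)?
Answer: 1/145000 ≈ 6.8966e-6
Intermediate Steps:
x = -40 (x = 8*(-5) = -40)
k(T) = 2*T*(-40 + T) (k(T) = (T + T)*(T - 40) = (2*T)*(-40 + T) = 2*T*(-40 + T))
1/k(-250) = 1/(2*(-250)*(-40 - 250)) = 1/(2*(-250)*(-290)) = 1/145000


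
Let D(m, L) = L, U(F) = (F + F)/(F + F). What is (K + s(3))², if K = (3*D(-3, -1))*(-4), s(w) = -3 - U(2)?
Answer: 64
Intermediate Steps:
U(F) = 1 (U(F) = (2*F)/((2*F)) = (2*F)*(1/(2*F)) = 1)
s(w) = -4 (s(w) = -3 - 1*1 = -3 - 1 = -4)
K = 12 (K = (3*(-1))*(-4) = -3*(-4) = 12)
(K + s(3))² = (12 - 4)² = 8² = 64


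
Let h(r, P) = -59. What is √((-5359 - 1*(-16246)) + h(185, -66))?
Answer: 2*√2707 ≈ 104.06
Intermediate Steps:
√((-5359 - 1*(-16246)) + h(185, -66)) = √((-5359 - 1*(-16246)) - 59) = √((-5359 + 16246) - 59) = √(10887 - 59) = √10828 = 2*√2707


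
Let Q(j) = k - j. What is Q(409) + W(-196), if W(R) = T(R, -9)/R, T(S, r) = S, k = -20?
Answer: -428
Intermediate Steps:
W(R) = 1 (W(R) = R/R = 1)
Q(j) = -20 - j
Q(409) + W(-196) = (-20 - 1*409) + 1 = (-20 - 409) + 1 = -429 + 1 = -428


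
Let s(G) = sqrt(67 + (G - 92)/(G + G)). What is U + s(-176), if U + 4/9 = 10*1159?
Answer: 104306/9 + sqrt(131186)/44 ≈ 11598.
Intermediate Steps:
U = 104306/9 (U = -4/9 + 10*1159 = -4/9 + 11590 = 104306/9 ≈ 11590.)
s(G) = sqrt(67 + (-92 + G)/(2*G)) (s(G) = sqrt(67 + (-92 + G)/((2*G))) = sqrt(67 + (-92 + G)*(1/(2*G))) = sqrt(67 + (-92 + G)/(2*G)))
U + s(-176) = 104306/9 + sqrt(270 - 184/(-176))/2 = 104306/9 + sqrt(270 - 184*(-1/176))/2 = 104306/9 + sqrt(270 + 23/22)/2 = 104306/9 + sqrt(5963/22)/2 = 104306/9 + (sqrt(131186)/22)/2 = 104306/9 + sqrt(131186)/44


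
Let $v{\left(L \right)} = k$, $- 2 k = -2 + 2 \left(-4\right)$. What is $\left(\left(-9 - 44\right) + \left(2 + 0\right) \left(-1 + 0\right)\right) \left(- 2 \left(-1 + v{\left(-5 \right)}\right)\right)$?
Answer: $440$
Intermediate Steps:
$k = 5$ ($k = - \frac{-2 + 2 \left(-4\right)}{2} = - \frac{-2 - 8}{2} = \left(- \frac{1}{2}\right) \left(-10\right) = 5$)
$v{\left(L \right)} = 5$
$\left(\left(-9 - 44\right) + \left(2 + 0\right) \left(-1 + 0\right)\right) \left(- 2 \left(-1 + v{\left(-5 \right)}\right)\right) = \left(\left(-9 - 44\right) + \left(2 + 0\right) \left(-1 + 0\right)\right) \left(- 2 \left(-1 + 5\right)\right) = \left(\left(-9 - 44\right) + 2 \left(-1\right)\right) \left(\left(-2\right) 4\right) = \left(-53 - 2\right) \left(-8\right) = \left(-55\right) \left(-8\right) = 440$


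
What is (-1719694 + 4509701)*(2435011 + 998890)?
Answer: 9580607827307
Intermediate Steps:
(-1719694 + 4509701)*(2435011 + 998890) = 2790007*3433901 = 9580607827307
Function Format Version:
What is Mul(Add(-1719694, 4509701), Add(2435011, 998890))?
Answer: 9580607827307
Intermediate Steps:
Mul(Add(-1719694, 4509701), Add(2435011, 998890)) = Mul(2790007, 3433901) = 9580607827307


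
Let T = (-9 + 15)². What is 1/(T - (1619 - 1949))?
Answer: 1/366 ≈ 0.0027322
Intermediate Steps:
T = 36 (T = 6² = 36)
1/(T - (1619 - 1949)) = 1/(36 - (1619 - 1949)) = 1/(36 - 1*(-330)) = 1/(36 + 330) = 1/366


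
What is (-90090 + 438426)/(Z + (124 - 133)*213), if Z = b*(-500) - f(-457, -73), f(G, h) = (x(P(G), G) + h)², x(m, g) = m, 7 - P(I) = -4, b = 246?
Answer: -348336/128761 ≈ -2.7053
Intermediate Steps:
P(I) = 11 (P(I) = 7 - 1*(-4) = 7 + 4 = 11)
f(G, h) = (11 + h)²
Z = -126844 (Z = 246*(-500) - (11 - 73)² = -123000 - 1*(-62)² = -123000 - 1*3844 = -123000 - 3844 = -126844)
(-90090 + 438426)/(Z + (124 - 133)*213) = (-90090 + 438426)/(-126844 + (124 - 133)*213) = 348336/(-126844 - 9*213) = 348336/(-126844 - 1917) = 348336/(-128761) = 348336*(-1/128761) = -348336/128761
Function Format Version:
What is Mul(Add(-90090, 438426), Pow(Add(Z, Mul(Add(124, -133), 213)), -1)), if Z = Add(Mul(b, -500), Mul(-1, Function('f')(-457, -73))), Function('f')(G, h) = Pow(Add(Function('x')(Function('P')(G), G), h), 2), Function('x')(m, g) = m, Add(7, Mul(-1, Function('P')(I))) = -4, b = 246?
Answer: Rational(-348336, 128761) ≈ -2.7053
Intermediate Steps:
Function('P')(I) = 11 (Function('P')(I) = Add(7, Mul(-1, -4)) = Add(7, 4) = 11)
Function('f')(G, h) = Pow(Add(11, h), 2)
Z = -126844 (Z = Add(Mul(246, -500), Mul(-1, Pow(Add(11, -73), 2))) = Add(-123000, Mul(-1, Pow(-62, 2))) = Add(-123000, Mul(-1, 3844)) = Add(-123000, -3844) = -126844)
Mul(Add(-90090, 438426), Pow(Add(Z, Mul(Add(124, -133), 213)), -1)) = Mul(Add(-90090, 438426), Pow(Add(-126844, Mul(Add(124, -133), 213)), -1)) = Mul(348336, Pow(Add(-126844, Mul(-9, 213)), -1)) = Mul(348336, Pow(Add(-126844, -1917), -1)) = Mul(348336, Pow(-128761, -1)) = Mul(348336, Rational(-1, 128761)) = Rational(-348336, 128761)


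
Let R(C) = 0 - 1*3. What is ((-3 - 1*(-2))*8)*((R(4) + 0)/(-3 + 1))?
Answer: -12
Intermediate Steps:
R(C) = -3 (R(C) = 0 - 3 = -3)
((-3 - 1*(-2))*8)*((R(4) + 0)/(-3 + 1)) = ((-3 - 1*(-2))*8)*((-3 + 0)/(-3 + 1)) = ((-3 + 2)*8)*(-3/(-2)) = (-1*8)*(-3*(-1/2)) = -8*3/2 = -12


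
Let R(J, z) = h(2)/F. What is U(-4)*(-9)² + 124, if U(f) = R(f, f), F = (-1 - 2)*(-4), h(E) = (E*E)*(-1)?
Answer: 97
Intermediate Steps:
h(E) = -E² (h(E) = E²*(-1) = -E²)
F = 12 (F = -3*(-4) = 12)
R(J, z) = -⅓ (R(J, z) = -1*2²/12 = -1*4*(1/12) = -4*1/12 = -⅓)
U(f) = -⅓
U(-4)*(-9)² + 124 = -⅓*(-9)² + 124 = -⅓*81 + 124 = -27 + 124 = 97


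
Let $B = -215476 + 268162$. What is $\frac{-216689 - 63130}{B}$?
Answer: $- \frac{31091}{5854} \approx -5.3111$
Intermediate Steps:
$B = 52686$
$\frac{-216689 - 63130}{B} = \frac{-216689 - 63130}{52686} = \left(-279819\right) \frac{1}{52686} = - \frac{31091}{5854}$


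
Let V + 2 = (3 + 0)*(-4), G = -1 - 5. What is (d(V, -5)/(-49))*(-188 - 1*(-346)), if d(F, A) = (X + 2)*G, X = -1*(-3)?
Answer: 4740/49 ≈ 96.735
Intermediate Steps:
X = 3
G = -6
V = -14 (V = -2 + (3 + 0)*(-4) = -2 + 3*(-4) = -2 - 12 = -14)
d(F, A) = -30 (d(F, A) = (3 + 2)*(-6) = 5*(-6) = -30)
(d(V, -5)/(-49))*(-188 - 1*(-346)) = (-30/(-49))*(-188 - 1*(-346)) = (-30*(-1/49))*(-188 + 346) = (30/49)*158 = 4740/49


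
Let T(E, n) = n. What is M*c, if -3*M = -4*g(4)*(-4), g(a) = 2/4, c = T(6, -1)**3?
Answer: 8/3 ≈ 2.6667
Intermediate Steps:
c = -1 (c = (-1)**3 = -1)
g(a) = 1/2 (g(a) = 2*(1/4) = 1/2)
M = -8/3 (M = -(-4*1/2)*(-4)/3 = -(-2)*(-4)/3 = -1/3*8 = -8/3 ≈ -2.6667)
M*c = -8/3*(-1) = 8/3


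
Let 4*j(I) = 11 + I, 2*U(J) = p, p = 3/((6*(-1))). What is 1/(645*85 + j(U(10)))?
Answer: 16/877243 ≈ 1.8239e-5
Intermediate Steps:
p = -½ (p = 3/(-6) = 3*(-⅙) = -½ ≈ -0.50000)
U(J) = -¼ (U(J) = (½)*(-½) = -¼)
j(I) = 11/4 + I/4 (j(I) = (11 + I)/4 = 11/4 + I/4)
1/(645*85 + j(U(10))) = 1/(645*85 + (11/4 + (¼)*(-¼))) = 1/(54825 + (11/4 - 1/16)) = 1/(54825 + 43/16) = 1/(877243/16) = 16/877243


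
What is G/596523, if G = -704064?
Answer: -234688/198841 ≈ -1.1803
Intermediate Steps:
G/596523 = -704064/596523 = -704064*1/596523 = -234688/198841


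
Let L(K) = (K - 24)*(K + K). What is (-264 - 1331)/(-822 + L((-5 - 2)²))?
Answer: -145/148 ≈ -0.97973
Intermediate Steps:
L(K) = 2*K*(-24 + K) (L(K) = (-24 + K)*(2*K) = 2*K*(-24 + K))
(-264 - 1331)/(-822 + L((-5 - 2)²)) = (-264 - 1331)/(-822 + 2*(-5 - 2)²*(-24 + (-5 - 2)²)) = -1595/(-822 + 2*(-7)²*(-24 + (-7)²)) = -1595/(-822 + 2*49*(-24 + 49)) = -1595/(-822 + 2*49*25) = -1595/(-822 + 2450) = -1595/1628 = -1595*1/1628 = -145/148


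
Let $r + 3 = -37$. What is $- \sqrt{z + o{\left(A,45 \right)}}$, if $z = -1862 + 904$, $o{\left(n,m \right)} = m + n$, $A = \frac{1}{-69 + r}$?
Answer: $- \frac{i \sqrt{10847462}}{109} \approx - 30.216 i$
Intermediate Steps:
$r = -40$ ($r = -3 - 37 = -40$)
$A = - \frac{1}{109}$ ($A = \frac{1}{-69 - 40} = \frac{1}{-109} = - \frac{1}{109} \approx -0.0091743$)
$z = -958$
$- \sqrt{z + o{\left(A,45 \right)}} = - \sqrt{-958 + \left(45 - \frac{1}{109}\right)} = - \sqrt{-958 + \frac{4904}{109}} = - \sqrt{- \frac{99518}{109}} = - \frac{i \sqrt{10847462}}{109}$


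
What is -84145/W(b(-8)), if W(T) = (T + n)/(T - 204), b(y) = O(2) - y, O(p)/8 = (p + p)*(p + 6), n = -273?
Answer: 1682900/3 ≈ 5.6097e+5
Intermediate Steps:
O(p) = 16*p*(6 + p) (O(p) = 8*((p + p)*(p + 6)) = 8*((2*p)*(6 + p)) = 8*(2*p*(6 + p)) = 16*p*(6 + p))
b(y) = 256 - y (b(y) = 16*2*(6 + 2) - y = 16*2*8 - y = 256 - y)
W(T) = (-273 + T)/(-204 + T) (W(T) = (T - 273)/(T - 204) = (-273 + T)/(-204 + T))
-84145/W(b(-8)) = -84145*(-204 + (256 - 1*(-8)))/(-273 + (256 - 1*(-8))) = -84145*(-204 + (256 + 8))/(-273 + (256 + 8)) = -84145*(-204 + 264)/(-273 + 264) = -84145/(-9/60) = -84145/((1/60)*(-9)) = -84145/(-3/20) = -84145*(-20/3) = 1682900/3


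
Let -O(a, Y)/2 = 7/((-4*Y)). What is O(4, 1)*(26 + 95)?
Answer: 847/2 ≈ 423.50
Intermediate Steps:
O(a, Y) = 7/(2*Y) (O(a, Y) = -14/((-4*Y)) = -14*(-1/(4*Y)) = -(-7)/(2*Y) = 7/(2*Y))
O(4, 1)*(26 + 95) = ((7/2)/1)*(26 + 95) = ((7/2)*1)*121 = (7/2)*121 = 847/2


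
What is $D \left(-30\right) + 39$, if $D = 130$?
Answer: $-3861$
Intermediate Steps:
$D \left(-30\right) + 39 = 130 \left(-30\right) + 39 = -3900 + 39 = -3861$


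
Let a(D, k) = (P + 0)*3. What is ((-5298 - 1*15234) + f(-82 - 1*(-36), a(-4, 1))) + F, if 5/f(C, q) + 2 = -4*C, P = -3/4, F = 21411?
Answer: 159983/182 ≈ 879.03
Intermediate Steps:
P = -¾ (P = -3*¼ = -¾ ≈ -0.75000)
a(D, k) = -9/4 (a(D, k) = (-¾ + 0)*3 = -¾*3 = -9/4)
f(C, q) = 5/(-2 - 4*C)
((-5298 - 1*15234) + f(-82 - 1*(-36), a(-4, 1))) + F = ((-5298 - 1*15234) - 5/(2 + 4*(-82 - 1*(-36)))) + 21411 = ((-5298 - 15234) - 5/(2 + 4*(-82 + 36))) + 21411 = (-20532 - 5/(2 + 4*(-46))) + 21411 = (-20532 - 5/(2 - 184)) + 21411 = (-20532 - 5/(-182)) + 21411 = (-20532 - 5*(-1/182)) + 21411 = (-20532 + 5/182) + 21411 = -3736819/182 + 21411 = 159983/182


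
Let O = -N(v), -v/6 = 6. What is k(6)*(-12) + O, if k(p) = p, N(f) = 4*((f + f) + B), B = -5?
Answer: 236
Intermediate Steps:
v = -36 (v = -6*6 = -36)
N(f) = -20 + 8*f (N(f) = 4*((f + f) - 5) = 4*(2*f - 5) = 4*(-5 + 2*f) = -20 + 8*f)
O = 308 (O = -(-20 + 8*(-36)) = -(-20 - 288) = -1*(-308) = 308)
k(6)*(-12) + O = 6*(-12) + 308 = -72 + 308 = 236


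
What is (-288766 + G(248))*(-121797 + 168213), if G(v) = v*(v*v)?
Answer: 694579514016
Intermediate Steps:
G(v) = v³ (G(v) = v*v² = v³)
(-288766 + G(248))*(-121797 + 168213) = (-288766 + 248³)*(-121797 + 168213) = (-288766 + 15252992)*46416 = 14964226*46416 = 694579514016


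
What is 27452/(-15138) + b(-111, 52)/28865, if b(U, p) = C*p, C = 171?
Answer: -328897442/218479185 ≈ -1.5054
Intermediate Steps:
b(U, p) = 171*p
27452/(-15138) + b(-111, 52)/28865 = 27452/(-15138) + (171*52)/28865 = 27452*(-1/15138) + 8892*(1/28865) = -13726/7569 + 8892/28865 = -328897442/218479185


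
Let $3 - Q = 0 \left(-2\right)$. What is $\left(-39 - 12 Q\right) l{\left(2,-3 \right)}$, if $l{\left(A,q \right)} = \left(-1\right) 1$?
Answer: $75$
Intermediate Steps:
$l{\left(A,q \right)} = -1$
$Q = 3$ ($Q = 3 - 0 \left(-2\right) = 3 - 0 = 3 + 0 = 3$)
$\left(-39 - 12 Q\right) l{\left(2,-3 \right)} = \left(-39 - 36\right) \left(-1\right) = \left(-75\right) \left(-1\right) = 75$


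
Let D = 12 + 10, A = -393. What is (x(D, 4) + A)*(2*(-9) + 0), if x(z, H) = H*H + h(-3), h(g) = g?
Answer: 6840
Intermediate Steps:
D = 22
x(z, H) = -3 + H**2 (x(z, H) = H*H - 3 = H**2 - 3 = -3 + H**2)
(x(D, 4) + A)*(2*(-9) + 0) = ((-3 + 4**2) - 393)*(2*(-9) + 0) = ((-3 + 16) - 393)*(-18 + 0) = (13 - 393)*(-18) = -380*(-18) = 6840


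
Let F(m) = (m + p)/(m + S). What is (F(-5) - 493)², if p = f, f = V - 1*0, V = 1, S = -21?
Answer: 41049649/169 ≈ 2.4290e+5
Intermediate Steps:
f = 1 (f = 1 - 1*0 = 1 + 0 = 1)
p = 1
F(m) = (1 + m)/(-21 + m) (F(m) = (m + 1)/(m - 21) = (1 + m)/(-21 + m))
(F(-5) - 493)² = ((1 - 5)/(-21 - 5) - 493)² = (-4/(-26) - 493)² = (-1/26*(-4) - 493)² = (2/13 - 493)² = (-6407/13)² = 41049649/169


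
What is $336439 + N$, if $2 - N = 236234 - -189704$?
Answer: $-89497$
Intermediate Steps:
$N = -425936$ ($N = 2 - \left(236234 - -189704\right) = 2 - \left(236234 + 189704\right) = 2 - 425938 = -425936$)
$336439 + N = 336439 - 425936 = -89497$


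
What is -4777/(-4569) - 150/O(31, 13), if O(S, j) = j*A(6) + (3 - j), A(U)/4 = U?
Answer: 378652/689919 ≈ 0.54884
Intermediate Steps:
A(U) = 4*U
O(S, j) = 3 + 23*j (O(S, j) = j*(4*6) + (3 - j) = j*24 + (3 - j) = 24*j + (3 - j) = 3 + 23*j)
-4777/(-4569) - 150/O(31, 13) = -4777/(-4569) - 150/(3 + 23*13) = -4777*(-1/4569) - 150/(3 + 299) = 4777/4569 - 150/302 = 4777/4569 - 150*1/302 = 4777/4569 - 75/151 = 378652/689919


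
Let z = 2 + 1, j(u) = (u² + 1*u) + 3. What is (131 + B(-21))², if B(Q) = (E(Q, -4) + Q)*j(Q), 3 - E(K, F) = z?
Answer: 76597504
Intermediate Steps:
j(u) = 3 + u + u² (j(u) = (u² + u) + 3 = (u + u²) + 3 = 3 + u + u²)
z = 3
E(K, F) = 0 (E(K, F) = 3 - 1*3 = 3 - 3 = 0)
B(Q) = Q*(3 + Q + Q²) (B(Q) = (0 + Q)*(3 + Q + Q²) = Q*(3 + Q + Q²))
(131 + B(-21))² = (131 - 21*(3 - 21 + (-21)²))² = (131 - 21*(3 - 21 + 441))² = (131 - 21*423)² = (131 - 8883)² = (-8752)² = 76597504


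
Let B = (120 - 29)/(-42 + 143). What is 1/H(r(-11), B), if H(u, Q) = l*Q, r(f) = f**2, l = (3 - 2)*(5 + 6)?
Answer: 101/1001 ≈ 0.10090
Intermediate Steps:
l = 11 (l = 1*11 = 11)
B = 91/101 ≈ 0.90099
H(u, Q) = 11*Q
1/H(r(-11), B) = 1/(11*(91/101)) = 1/(1001/101) = 101/1001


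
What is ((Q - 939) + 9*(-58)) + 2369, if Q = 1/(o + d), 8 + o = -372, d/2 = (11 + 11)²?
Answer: 533905/588 ≈ 908.00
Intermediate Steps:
d = 968 (d = 2*(11 + 11)² = 2*22² = 2*484 = 968)
o = -380 (o = -8 - 372 = -380)
Q = 1/588 (Q = 1/(-380 + 968) = 1/588 ≈ 0.0017007)
((Q - 939) + 9*(-58)) + 2369 = ((1/588 - 939) + 9*(-58)) + 2369 = (-552131/588 - 522) + 2369 = -859067/588 + 2369 = 533905/588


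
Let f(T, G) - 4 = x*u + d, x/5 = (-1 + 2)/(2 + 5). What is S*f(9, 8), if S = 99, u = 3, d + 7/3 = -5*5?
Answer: -14685/7 ≈ -2097.9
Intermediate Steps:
d = -82/3 (d = -7/3 - 5*5 = -7/3 - 25 = -82/3 ≈ -27.333)
x = 5/7 (x = 5*((-1 + 2)/(2 + 5)) = 5*(1/7) = 5*(1*(⅐)) = 5*(⅐) = 5/7 ≈ 0.71429)
f(T, G) = -445/21 (f(T, G) = 4 + ((5/7)*3 - 82/3) = 4 + (15/7 - 82/3) = 4 - 529/21 = -445/21)
S*f(9, 8) = 99*(-445/21) = -14685/7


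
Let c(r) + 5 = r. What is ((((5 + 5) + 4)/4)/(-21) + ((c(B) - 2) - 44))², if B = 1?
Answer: 90601/36 ≈ 2516.7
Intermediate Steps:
c(r) = -5 + r
((((5 + 5) + 4)/4)/(-21) + ((c(B) - 2) - 44))² = ((((5 + 5) + 4)/4)/(-21) + (((-5 + 1) - 2) - 44))² = (((10 + 4)*(¼))*(-1/21) + ((-4 - 2) - 44))² = ((14*(¼))*(-1/21) + (-6 - 44))² = ((7/2)*(-1/21) - 50)² = (-⅙ - 50)² = (-301/6)² = 90601/36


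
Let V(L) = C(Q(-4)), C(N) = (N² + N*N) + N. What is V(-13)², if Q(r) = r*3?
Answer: 76176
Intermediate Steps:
Q(r) = 3*r
C(N) = N + 2*N² (C(N) = (N² + N²) + N = 2*N² + N = N + 2*N²)
V(L) = 276 (V(L) = (3*(-4))*(1 + 2*(3*(-4))) = -12*(1 + 2*(-12)) = -12*(1 - 24) = -12*(-23) = 276)
V(-13)² = 276² = 76176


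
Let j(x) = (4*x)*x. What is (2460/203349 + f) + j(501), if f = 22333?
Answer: 69568201691/67783 ≈ 1.0263e+6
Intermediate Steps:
j(x) = 4*x²
(2460/203349 + f) + j(501) = (2460/203349 + 22333) + 4*501² = (2460*(1/203349) + 22333) + 4*251001 = (820/67783 + 22333) + 1004004 = 1513798559/67783 + 1004004 = 69568201691/67783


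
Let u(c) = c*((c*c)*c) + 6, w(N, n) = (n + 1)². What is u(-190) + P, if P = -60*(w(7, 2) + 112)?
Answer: 1303202746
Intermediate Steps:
w(N, n) = (1 + n)²
u(c) = 6 + c⁴ (u(c) = c*(c²*c) + 6 = c*c³ + 6 = c⁴ + 6 = 6 + c⁴)
P = -7260 (P = -60*((1 + 2)² + 112) = -60*(3² + 112) = -60*(9 + 112) = -60*121 = -7260)
u(-190) + P = (6 + (-190)⁴) - 7260 = (6 + 1303210000) - 7260 = 1303210006 - 7260 = 1303202746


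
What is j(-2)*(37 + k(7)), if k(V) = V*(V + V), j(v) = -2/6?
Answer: -45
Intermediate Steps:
j(v) = -⅓ (j(v) = -2*⅙ = -⅓)
k(V) = 2*V² (k(V) = V*(2*V) = 2*V²)
j(-2)*(37 + k(7)) = -(37 + 2*7²)/3 = -(37 + 2*49)/3 = -(37 + 98)/3 = -⅓*135 = -45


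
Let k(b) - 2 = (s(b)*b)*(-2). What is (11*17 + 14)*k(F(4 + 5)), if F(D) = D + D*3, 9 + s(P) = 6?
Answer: 43818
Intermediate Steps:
s(P) = -3 (s(P) = -9 + 6 = -3)
F(D) = 4*D (F(D) = D + 3*D = 4*D)
k(b) = 2 + 6*b (k(b) = 2 - 3*b*(-2) = 2 + 6*b)
(11*17 + 14)*k(F(4 + 5)) = (11*17 + 14)*(2 + 6*(4*(4 + 5))) = (187 + 14)*(2 + 6*(4*9)) = 201*(2 + 6*36) = 201*(2 + 216) = 201*218 = 43818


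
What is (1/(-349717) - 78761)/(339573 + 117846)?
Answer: -9181353546/53322400141 ≈ -0.17219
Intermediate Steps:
(1/(-349717) - 78761)/(339573 + 117846) = (-1/349717 - 78761)/457419 = -27544060638/349717*1/457419 = -9181353546/53322400141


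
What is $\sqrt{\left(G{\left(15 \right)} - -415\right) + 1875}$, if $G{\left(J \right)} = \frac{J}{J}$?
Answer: $\sqrt{2291} \approx 47.864$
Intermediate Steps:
$G{\left(J \right)} = 1$
$\sqrt{\left(G{\left(15 \right)} - -415\right) + 1875} = \sqrt{\left(1 - -415\right) + 1875} = \sqrt{\left(1 + 415\right) + 1875} = \sqrt{416 + 1875} = \sqrt{2291}$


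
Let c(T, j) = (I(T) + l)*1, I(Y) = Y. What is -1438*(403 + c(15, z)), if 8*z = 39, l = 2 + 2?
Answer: -606836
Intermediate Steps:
l = 4
z = 39/8 (z = (⅛)*39 = 39/8 ≈ 4.8750)
c(T, j) = 4 + T (c(T, j) = (T + 4)*1 = (4 + T)*1 = 4 + T)
-1438*(403 + c(15, z)) = -1438*(403 + (4 + 15)) = -1438*(403 + 19) = -1438*422 = -606836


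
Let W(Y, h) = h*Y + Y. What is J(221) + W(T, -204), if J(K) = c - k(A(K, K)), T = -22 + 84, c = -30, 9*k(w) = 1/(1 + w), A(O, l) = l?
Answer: -25206769/1998 ≈ -12616.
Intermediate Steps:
k(w) = 1/(9*(1 + w))
T = 62
J(K) = -30 - 1/(9*(1 + K))
W(Y, h) = Y + Y*h (W(Y, h) = Y*h + Y = Y + Y*h)
J(221) + W(T, -204) = (-271 - 270*221)/(9*(1 + 221)) + 62*(1 - 204) = (1/9)*(-271 - 59670)/222 + 62*(-203) = (1/9)*(1/222)*(-59941) - 12586 = -59941/1998 - 12586 = -25206769/1998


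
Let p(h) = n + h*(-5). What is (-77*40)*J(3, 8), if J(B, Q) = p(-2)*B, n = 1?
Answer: -101640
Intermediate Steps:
p(h) = 1 - 5*h (p(h) = 1 + h*(-5) = 1 - 5*h)
J(B, Q) = 11*B (J(B, Q) = (1 - 5*(-2))*B = (1 + 10)*B = 11*B)
(-77*40)*J(3, 8) = (-77*40)*(11*3) = -3080*33 = -101640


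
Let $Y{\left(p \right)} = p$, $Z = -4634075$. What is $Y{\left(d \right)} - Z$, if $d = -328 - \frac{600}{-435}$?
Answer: $\frac{134378703}{29} \approx 4.6337 \cdot 10^{6}$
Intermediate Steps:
$d = - \frac{9472}{29}$ ($d = -328 - - \frac{40}{29} = -328 + \frac{40}{29} = - \frac{9472}{29} \approx -326.62$)
$Y{\left(d \right)} - Z = - \frac{9472}{29} - -4634075 = - \frac{9472}{29} + 4634075 = \frac{134378703}{29}$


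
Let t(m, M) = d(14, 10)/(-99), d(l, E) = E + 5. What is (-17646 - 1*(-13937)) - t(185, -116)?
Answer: -122392/33 ≈ -3708.8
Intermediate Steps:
d(l, E) = 5 + E
t(m, M) = -5/33 (t(m, M) = (5 + 10)/(-99) = 15*(-1/99) = -5/33)
(-17646 - 1*(-13937)) - t(185, -116) = (-17646 - 1*(-13937)) - 1*(-5/33) = (-17646 + 13937) + 5/33 = -3709 + 5/33 = -122392/33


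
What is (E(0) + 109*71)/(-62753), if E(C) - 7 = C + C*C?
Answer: -7746/62753 ≈ -0.12344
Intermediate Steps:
E(C) = 7 + C + C² (E(C) = 7 + (C + C*C) = 7 + (C + C²) = 7 + C + C²)
(E(0) + 109*71)/(-62753) = ((7 + 0 + 0²) + 109*71)/(-62753) = ((7 + 0 + 0) + 7739)*(-1/62753) = (7 + 7739)*(-1/62753) = 7746*(-1/62753) = -7746/62753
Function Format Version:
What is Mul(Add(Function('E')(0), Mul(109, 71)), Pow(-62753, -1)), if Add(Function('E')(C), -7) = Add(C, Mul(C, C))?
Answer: Rational(-7746, 62753) ≈ -0.12344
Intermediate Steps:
Function('E')(C) = Add(7, C, Pow(C, 2)) (Function('E')(C) = Add(7, Add(C, Mul(C, C))) = Add(7, Add(C, Pow(C, 2))) = Add(7, C, Pow(C, 2)))
Mul(Add(Function('E')(0), Mul(109, 71)), Pow(-62753, -1)) = Mul(Add(Add(7, 0, Pow(0, 2)), Mul(109, 71)), Pow(-62753, -1)) = Mul(Add(Add(7, 0, 0), 7739), Rational(-1, 62753)) = Mul(Add(7, 7739), Rational(-1, 62753)) = Mul(7746, Rational(-1, 62753)) = Rational(-7746, 62753)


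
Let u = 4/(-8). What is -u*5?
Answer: 5/2 ≈ 2.5000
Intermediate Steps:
u = -½ (u = 4*(-⅛) = -½ ≈ -0.50000)
-u*5 = -1*(-½)*5 = (½)*5 = 5/2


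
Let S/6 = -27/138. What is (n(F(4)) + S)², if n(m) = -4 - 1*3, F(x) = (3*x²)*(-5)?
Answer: 35344/529 ≈ 66.813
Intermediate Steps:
F(x) = -15*x²
S = -27/23 (S = 6*(-27/138) = 6*(-27*1/138) = 6*(-9/46) = -27/23 ≈ -1.1739)
n(m) = -7 (n(m) = -4 - 3 = -7)
(n(F(4)) + S)² = (-7 - 27/23)² = (-188/23)² = 35344/529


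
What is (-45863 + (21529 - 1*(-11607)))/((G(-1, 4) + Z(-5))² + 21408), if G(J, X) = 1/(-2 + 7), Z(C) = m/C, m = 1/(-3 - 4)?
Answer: -15590575/26224864 ≈ -0.59450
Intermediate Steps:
m = -⅐ (m = 1/(-7) = -⅐ ≈ -0.14286)
Z(C) = -1/(7*C)
G(J, X) = ⅕ (G(J, X) = 1/5 = ⅕)
(-45863 + (21529 - 1*(-11607)))/((G(-1, 4) + Z(-5))² + 21408) = (-45863 + (21529 - 1*(-11607)))/((⅕ - ⅐/(-5))² + 21408) = (-45863 + (21529 + 11607))/((⅕ - ⅐*(-⅕))² + 21408) = (-45863 + 33136)/((⅕ + 1/35)² + 21408) = -12727/((8/35)² + 21408) = -12727/(64/1225 + 21408) = -12727/26224864/1225 = -12727*1225/26224864 = -15590575/26224864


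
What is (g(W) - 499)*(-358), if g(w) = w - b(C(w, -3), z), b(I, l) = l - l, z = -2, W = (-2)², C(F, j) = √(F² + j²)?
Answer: 177210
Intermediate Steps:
W = 4
b(I, l) = 0
g(w) = w (g(w) = w - 1*0 = w + 0 = w)
(g(W) - 499)*(-358) = (4 - 499)*(-358) = -495*(-358) = 177210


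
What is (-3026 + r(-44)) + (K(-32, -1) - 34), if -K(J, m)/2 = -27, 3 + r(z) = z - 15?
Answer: -3068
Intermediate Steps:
r(z) = -18 + z (r(z) = -3 + (z - 15) = -3 + (-15 + z) = -18 + z)
K(J, m) = 54 (K(J, m) = -2*(-27) = 54)
(-3026 + r(-44)) + (K(-32, -1) - 34) = (-3026 + (-18 - 44)) + (54 - 34) = (-3026 - 62) + 20 = -3088 + 20 = -3068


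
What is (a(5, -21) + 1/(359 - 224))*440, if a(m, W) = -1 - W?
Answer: 237688/27 ≈ 8803.3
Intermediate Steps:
(a(5, -21) + 1/(359 - 224))*440 = ((-1 - 1*(-21)) + 1/(359 - 224))*440 = ((-1 + 21) + 1/135)*440 = (20 + 1/135)*440 = (2701/135)*440 = 237688/27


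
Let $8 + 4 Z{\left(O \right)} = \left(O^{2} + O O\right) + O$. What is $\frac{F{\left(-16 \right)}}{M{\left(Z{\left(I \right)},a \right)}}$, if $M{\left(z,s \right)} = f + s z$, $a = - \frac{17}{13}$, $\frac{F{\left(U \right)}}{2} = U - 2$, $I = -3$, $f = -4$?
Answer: $\frac{624}{109} \approx 5.7248$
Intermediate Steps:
$F{\left(U \right)} = -4 + 2 U$ ($F{\left(U \right)} = 2 \left(U - 2\right) = 2 \left(-2 + U\right) = -4 + 2 U$)
$a = - \frac{17}{13}$ ($a = \left(-17\right) \frac{1}{13} = - \frac{17}{13} \approx -1.3077$)
$Z{\left(O \right)} = -2 + \frac{O^{2}}{2} + \frac{O}{4}$ ($Z{\left(O \right)} = -2 + \frac{\left(O^{2} + O O\right) + O}{4} = -2 + \frac{\left(O^{2} + O^{2}\right) + O}{4} = -2 + \frac{2 O^{2} + O}{4} = -2 + \frac{O + 2 O^{2}}{4} = -2 + \left(\frac{O^{2}}{2} + \frac{O}{4}\right) = -2 + \frac{O^{2}}{2} + \frac{O}{4}$)
$M{\left(z,s \right)} = -4 + s z$
$\frac{F{\left(-16 \right)}}{M{\left(Z{\left(I \right)},a \right)}} = \frac{-4 + 2 \left(-16\right)}{-4 - \frac{17 \left(-2 + \frac{\left(-3\right)^{2}}{2} + \frac{1}{4} \left(-3\right)\right)}{13}} = \frac{-4 - 32}{-4 - \frac{17 \left(-2 + \frac{1}{2} \cdot 9 - \frac{3}{4}\right)}{13}} = - \frac{36}{-4 - \frac{17 \left(-2 + \frac{9}{2} - \frac{3}{4}\right)}{13}} = - \frac{36}{-4 - \frac{119}{52}} = - \frac{36}{- \frac{327}{52}} = \left(-36\right) \left(- \frac{52}{327}\right) = \frac{624}{109}$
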